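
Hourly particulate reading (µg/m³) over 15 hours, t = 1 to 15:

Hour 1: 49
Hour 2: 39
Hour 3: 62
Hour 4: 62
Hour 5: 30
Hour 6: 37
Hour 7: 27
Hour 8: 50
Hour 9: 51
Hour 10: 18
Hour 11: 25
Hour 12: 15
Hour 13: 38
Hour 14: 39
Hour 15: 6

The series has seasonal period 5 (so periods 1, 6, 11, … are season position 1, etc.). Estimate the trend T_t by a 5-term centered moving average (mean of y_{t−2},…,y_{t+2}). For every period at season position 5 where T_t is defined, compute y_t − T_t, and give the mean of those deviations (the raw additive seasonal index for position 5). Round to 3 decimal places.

-13.700

Season position 5 occurs at t = 5, 10 (where T_t is defined).
t=5: T_5 = 43.60000; y_5 − T_5 = 30 − 43.60000 = -13.60000
t=10: T_10 = 31.80000; y_10 − T_10 = 18 − 31.80000 = -13.80000
Mean deviation: (-13.60000 + -13.80000) / 2 = -13.700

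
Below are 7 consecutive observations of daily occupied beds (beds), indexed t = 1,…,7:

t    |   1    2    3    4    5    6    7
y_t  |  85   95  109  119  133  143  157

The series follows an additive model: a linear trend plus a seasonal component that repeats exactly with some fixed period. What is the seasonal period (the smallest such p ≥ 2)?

2

First differences y_{t+1} − y_t: 10, 14, 10, 14, 10, 14, …
The difference pattern repeats every 2 terms and not for any smaller step, so p = 2.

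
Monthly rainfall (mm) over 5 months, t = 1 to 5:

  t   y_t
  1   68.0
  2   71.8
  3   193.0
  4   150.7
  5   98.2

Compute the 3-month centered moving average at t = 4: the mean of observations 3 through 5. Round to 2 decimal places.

147.30

Sum of periods 3–5: 193.0 + 150.7 + 98.2 = 441.9
Divide by 3: 441.9 / 3 = 147.30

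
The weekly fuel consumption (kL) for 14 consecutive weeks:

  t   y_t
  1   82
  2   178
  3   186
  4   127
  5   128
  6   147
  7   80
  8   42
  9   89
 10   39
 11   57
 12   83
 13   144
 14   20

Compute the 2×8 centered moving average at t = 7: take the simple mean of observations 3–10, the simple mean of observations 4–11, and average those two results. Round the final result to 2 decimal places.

Sum over 3–10: 186 + 127 + 128 + 147 + 80 + 42 + 89 + 39 = 838
Sum over 4–11: 127 + 128 + 147 + 80 + 42 + 89 + 39 + 57 = 709
CMA at t=7 = (838 + 709) / (2·8) = 1547 / 16 = 96.69

96.69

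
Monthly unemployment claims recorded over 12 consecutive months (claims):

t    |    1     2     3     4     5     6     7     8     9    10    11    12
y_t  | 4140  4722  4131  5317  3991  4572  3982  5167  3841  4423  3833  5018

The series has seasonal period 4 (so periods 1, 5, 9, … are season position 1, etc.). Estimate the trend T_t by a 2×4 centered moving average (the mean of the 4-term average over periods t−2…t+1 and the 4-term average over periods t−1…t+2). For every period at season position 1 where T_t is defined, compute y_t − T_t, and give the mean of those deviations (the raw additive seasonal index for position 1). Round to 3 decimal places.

Season position 1 occurs at t = 5, 9 (where T_t is defined).
t=5: T_5 = 4484.12500; y_5 − T_5 = 3991 − 4484.12500 = -493.12500
t=9: T_9 = 4334.62500; y_9 − T_9 = 3841 − 4334.62500 = -493.62500
Mean deviation: (-493.12500 + -493.62500) / 2 = -493.375

-493.375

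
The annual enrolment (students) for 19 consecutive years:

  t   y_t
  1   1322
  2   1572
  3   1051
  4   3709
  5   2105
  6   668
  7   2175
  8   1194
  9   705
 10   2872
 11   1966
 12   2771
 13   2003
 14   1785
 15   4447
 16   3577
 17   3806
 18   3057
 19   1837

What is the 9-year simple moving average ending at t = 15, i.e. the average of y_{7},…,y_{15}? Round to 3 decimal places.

Sum of periods 7–15: 2175 + 1194 + 705 + 2872 + 1966 + 2771 + 2003 + 1785 + 4447 = 19918
Divide by 9: 19918 / 9 = 2213.111

2213.111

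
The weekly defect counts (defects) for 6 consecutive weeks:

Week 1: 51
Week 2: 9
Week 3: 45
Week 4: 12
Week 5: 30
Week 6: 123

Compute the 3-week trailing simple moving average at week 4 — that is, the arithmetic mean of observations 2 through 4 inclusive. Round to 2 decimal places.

Sum of periods 2–4: 9 + 45 + 12 = 66
Divide by 3: 66 / 3 = 22.00

22.00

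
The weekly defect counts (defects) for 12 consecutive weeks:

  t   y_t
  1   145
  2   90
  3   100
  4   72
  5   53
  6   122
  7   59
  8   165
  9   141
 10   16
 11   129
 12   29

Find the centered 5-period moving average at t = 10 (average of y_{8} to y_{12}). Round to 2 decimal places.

96.00

Sum of periods 8–12: 165 + 141 + 16 + 129 + 29 = 480
Divide by 5: 480 / 5 = 96.00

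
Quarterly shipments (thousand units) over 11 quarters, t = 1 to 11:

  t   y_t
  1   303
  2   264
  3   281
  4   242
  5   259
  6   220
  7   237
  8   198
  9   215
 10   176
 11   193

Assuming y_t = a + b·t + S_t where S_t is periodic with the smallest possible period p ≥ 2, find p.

First differences y_{t+1} − y_t: -39, 17, -39, 17, -39, 17, …
The difference pattern repeats every 2 terms and not for any smaller step, so p = 2.

2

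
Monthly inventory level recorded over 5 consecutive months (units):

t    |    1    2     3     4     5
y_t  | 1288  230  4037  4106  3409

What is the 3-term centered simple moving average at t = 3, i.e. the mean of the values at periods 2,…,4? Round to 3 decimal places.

Sum of periods 2–4: 230 + 4037 + 4106 = 8373
Divide by 3: 8373 / 3 = 2791.000

2791.000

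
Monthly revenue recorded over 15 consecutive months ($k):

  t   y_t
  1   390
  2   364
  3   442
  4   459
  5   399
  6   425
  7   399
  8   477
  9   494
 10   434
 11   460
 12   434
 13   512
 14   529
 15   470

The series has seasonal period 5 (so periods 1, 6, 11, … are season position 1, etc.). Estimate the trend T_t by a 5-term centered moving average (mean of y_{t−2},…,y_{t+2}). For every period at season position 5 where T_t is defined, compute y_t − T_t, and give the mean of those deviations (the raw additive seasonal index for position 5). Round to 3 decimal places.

Season position 5 occurs at t = 5, 10 (where T_t is defined).
t=5: T_5 = 424.80000; y_5 − T_5 = 399 − 424.80000 = -25.80000
t=10: T_10 = 459.80000; y_10 − T_10 = 434 − 459.80000 = -25.80000
Mean deviation: (-25.80000 + -25.80000) / 2 = -25.800

-25.800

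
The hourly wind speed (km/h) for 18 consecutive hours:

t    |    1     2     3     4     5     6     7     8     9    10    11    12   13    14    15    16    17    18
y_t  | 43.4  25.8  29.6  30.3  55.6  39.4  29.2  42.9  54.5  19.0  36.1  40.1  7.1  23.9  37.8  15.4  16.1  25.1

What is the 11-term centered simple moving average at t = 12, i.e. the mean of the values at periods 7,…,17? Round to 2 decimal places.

29.28

Sum of periods 7–17: 29.2 + 42.9 + 54.5 + 19.0 + 36.1 + 40.1 + 7.1 + 23.9 + 37.8 + 15.4 + 16.1 = 322.1
Divide by 11: 322.1 / 11 = 29.28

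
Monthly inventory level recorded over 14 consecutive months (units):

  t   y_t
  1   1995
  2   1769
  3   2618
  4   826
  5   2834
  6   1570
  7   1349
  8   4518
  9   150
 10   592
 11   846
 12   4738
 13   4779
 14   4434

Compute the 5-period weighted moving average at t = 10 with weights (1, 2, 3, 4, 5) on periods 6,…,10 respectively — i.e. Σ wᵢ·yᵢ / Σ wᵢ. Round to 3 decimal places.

1425.467

Weighted sum: 1·1570 + 2·1349 + 3·4518 + 4·150 + 5·592 = 1570 + 2698 + 13554 + 600 + 2960 = 21382
Weight total: 1 + 2 + 3 + 4 + 5 = 15
WMA = 21382 / 15 = 1425.467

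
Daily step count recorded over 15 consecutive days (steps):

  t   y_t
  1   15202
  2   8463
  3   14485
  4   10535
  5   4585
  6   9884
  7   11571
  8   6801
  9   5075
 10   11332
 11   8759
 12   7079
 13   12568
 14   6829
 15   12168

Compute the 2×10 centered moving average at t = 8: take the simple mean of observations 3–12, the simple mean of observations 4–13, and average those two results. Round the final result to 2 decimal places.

Sum over 3–12: 14485 + 10535 + 4585 + 9884 + 11571 + 6801 + 5075 + 11332 + 8759 + 7079 = 90106
Sum over 4–13: 10535 + 4585 + 9884 + 11571 + 6801 + 5075 + 11332 + 8759 + 7079 + 12568 = 88189
CMA at t=8 = (90106 + 88189) / (2·10) = 178295 / 20 = 8914.75

8914.75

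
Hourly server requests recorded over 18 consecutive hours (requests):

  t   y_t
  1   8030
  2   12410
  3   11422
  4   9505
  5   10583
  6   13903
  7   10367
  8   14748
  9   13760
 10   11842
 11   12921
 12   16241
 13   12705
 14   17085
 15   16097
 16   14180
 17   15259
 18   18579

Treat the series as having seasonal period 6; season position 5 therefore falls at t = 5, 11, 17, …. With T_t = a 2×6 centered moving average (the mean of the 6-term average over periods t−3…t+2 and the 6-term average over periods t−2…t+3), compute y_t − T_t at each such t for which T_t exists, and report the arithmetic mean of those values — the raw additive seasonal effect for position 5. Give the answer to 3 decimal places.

Season position 5 occurs at t = 5, 11 (where T_t is defined).
t=5: T_5 = 11559.83333; y_5 − T_5 = 10583 − 11559.83333 = -976.83333
t=11: T_11 = 13897.58333; y_11 − T_11 = 12921 − 13897.58333 = -976.58333
Mean deviation: (-976.83333 + -976.58333) / 2 = -976.708

-976.708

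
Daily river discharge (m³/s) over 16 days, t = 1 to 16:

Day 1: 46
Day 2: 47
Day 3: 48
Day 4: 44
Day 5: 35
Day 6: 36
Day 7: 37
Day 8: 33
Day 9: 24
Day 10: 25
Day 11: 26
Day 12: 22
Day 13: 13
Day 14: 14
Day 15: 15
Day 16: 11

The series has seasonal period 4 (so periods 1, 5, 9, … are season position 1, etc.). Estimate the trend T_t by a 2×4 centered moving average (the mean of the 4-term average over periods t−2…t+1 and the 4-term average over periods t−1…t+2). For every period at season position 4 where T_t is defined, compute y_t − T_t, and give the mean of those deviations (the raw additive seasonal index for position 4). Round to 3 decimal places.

Season position 4 occurs at t = 4, 8, 12 (where T_t is defined).
t=4: T_4 = 42.12500; y_4 − T_4 = 44 − 42.12500 = 1.87500
t=8: T_8 = 31.12500; y_8 − T_8 = 33 − 31.12500 = 1.87500
t=12: T_12 = 20.12500; y_12 − T_12 = 22 − 20.12500 = 1.87500
Mean deviation: (1.87500 + 1.87500 + 1.87500) / 3 = 1.875

1.875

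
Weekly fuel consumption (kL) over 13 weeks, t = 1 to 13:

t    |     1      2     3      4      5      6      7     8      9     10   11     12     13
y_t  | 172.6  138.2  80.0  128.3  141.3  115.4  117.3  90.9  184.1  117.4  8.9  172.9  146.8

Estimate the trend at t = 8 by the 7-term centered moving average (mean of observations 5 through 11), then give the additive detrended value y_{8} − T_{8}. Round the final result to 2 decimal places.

-19.86

Trend T_8 = (141.3 + 115.4 + 117.3 + 90.9 + 184.1 + 117.4 + 8.9) / 7 = 775.3/7 = 110.7571
Detrended value: 90.9 − 110.7571 = -19.86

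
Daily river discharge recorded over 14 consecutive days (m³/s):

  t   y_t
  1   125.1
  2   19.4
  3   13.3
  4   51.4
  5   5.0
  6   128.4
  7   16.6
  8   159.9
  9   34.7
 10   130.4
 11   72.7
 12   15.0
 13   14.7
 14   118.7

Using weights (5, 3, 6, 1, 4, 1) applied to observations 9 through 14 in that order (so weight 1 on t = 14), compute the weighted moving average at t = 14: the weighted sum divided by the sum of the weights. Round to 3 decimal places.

59.670

Weighted sum: 5·34.7 + 3·130.4 + 6·72.7 + 1·15.0 + 4·14.7 + 1·118.7 = 173.5 + 391.2 + 436.2 + 15.0 + 58.8 + 118.7 = 1193.4
Weight total: 5 + 3 + 6 + 1 + 4 + 1 = 20
WMA = 1193.4 / 20 = 59.670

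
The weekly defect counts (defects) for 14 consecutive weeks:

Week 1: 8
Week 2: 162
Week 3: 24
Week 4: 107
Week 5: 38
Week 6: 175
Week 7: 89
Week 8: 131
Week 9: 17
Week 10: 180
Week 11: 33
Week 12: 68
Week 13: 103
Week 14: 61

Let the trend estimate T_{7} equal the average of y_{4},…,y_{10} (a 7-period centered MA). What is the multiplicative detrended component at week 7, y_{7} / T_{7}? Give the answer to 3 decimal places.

0.845

Trend T_7 = (107 + 38 + 175 + 89 + 131 + 17 + 180) / 7 = 737/7 = 105.28571
Ratio to trend: 89 / 105.28571 = 0.845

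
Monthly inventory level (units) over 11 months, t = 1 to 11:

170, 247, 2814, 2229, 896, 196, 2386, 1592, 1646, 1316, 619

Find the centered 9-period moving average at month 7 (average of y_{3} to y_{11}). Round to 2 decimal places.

Sum of periods 3–11: 2814 + 2229 + 896 + 196 + 2386 + 1592 + 1646 + 1316 + 619 = 13694
Divide by 9: 13694 / 9 = 1521.56

1521.56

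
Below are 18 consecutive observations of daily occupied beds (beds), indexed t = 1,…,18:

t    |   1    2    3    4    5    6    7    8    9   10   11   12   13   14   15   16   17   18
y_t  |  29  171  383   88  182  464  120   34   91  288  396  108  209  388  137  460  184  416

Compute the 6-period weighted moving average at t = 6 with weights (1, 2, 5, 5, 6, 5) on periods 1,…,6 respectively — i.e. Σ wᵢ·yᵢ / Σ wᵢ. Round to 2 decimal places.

Weighted sum: 1·29 + 2·171 + 5·383 + 5·88 + 6·182 + 5·464 = 29 + 342 + 1915 + 440 + 1092 + 2320 = 6138
Weight total: 1 + 2 + 5 + 5 + 6 + 5 = 24
WMA = 6138 / 24 = 255.75

255.75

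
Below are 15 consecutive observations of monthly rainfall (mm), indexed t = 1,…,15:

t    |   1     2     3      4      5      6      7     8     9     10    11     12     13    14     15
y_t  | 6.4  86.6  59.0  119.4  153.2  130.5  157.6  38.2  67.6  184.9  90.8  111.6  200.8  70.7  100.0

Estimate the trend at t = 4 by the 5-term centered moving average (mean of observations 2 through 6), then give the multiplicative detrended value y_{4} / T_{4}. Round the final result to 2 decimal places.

Trend T_4 = (86.6 + 59.0 + 119.4 + 153.2 + 130.5) / 5 = 548.7/5 = 109.7400
Ratio to trend: 119.4 / 109.7400 = 1.09

1.09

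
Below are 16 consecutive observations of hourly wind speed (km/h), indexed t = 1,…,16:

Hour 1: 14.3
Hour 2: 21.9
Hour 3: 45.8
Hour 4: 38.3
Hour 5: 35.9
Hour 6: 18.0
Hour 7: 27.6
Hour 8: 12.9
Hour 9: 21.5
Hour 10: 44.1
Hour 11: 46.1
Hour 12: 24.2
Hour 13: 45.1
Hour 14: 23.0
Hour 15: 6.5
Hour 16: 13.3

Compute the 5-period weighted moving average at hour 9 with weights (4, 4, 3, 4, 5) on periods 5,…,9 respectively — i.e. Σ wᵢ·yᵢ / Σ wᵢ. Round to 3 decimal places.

22.875

Weighted sum: 4·35.9 + 4·18.0 + 3·27.6 + 4·12.9 + 5·21.5 = 143.6 + 72.0 + 82.8 + 51.6 + 107.5 = 457.5
Weight total: 4 + 4 + 3 + 4 + 5 = 20
WMA = 457.5 / 20 = 22.875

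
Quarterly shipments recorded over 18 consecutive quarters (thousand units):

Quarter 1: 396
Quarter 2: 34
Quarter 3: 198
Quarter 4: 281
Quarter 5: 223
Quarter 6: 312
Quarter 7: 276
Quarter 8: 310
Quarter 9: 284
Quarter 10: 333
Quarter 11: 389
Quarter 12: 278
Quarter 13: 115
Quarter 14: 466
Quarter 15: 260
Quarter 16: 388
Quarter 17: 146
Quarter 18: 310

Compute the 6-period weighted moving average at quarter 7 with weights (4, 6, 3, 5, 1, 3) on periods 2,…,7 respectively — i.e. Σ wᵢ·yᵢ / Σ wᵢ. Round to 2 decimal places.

201.00

Weighted sum: 4·34 + 6·198 + 3·281 + 5·223 + 1·312 + 3·276 = 136 + 1188 + 843 + 1115 + 312 + 828 = 4422
Weight total: 4 + 6 + 3 + 5 + 1 + 3 = 22
WMA = 4422 / 22 = 201.00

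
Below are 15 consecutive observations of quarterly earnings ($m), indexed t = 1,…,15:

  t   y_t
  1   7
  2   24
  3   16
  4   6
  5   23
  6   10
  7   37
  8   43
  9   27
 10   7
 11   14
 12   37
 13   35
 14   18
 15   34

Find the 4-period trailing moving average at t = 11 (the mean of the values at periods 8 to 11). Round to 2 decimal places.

Sum of periods 8–11: 43 + 27 + 7 + 14 = 91
Divide by 4: 91 / 4 = 22.75

22.75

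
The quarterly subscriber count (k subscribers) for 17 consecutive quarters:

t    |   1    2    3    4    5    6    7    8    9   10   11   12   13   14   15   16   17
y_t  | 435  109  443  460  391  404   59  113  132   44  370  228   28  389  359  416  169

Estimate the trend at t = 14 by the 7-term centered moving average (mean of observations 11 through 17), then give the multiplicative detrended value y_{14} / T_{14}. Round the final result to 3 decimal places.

Trend T_14 = (370 + 228 + 28 + 389 + 359 + 416 + 169) / 7 = 1959/7 = 279.85714
Ratio to trend: 389 / 279.85714 = 1.390

1.390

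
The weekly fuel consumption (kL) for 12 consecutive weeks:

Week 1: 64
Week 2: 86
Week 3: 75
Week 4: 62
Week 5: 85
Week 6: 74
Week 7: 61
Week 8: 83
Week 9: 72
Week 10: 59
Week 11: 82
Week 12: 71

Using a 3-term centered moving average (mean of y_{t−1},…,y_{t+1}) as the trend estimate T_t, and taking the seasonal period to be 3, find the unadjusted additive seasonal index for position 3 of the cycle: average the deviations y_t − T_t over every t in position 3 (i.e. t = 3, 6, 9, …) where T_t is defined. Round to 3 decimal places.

Season position 3 occurs at t = 3, 6, 9 (where T_t is defined).
t=3: T_3 = 74.33333; y_3 − T_3 = 75 − 74.33333 = 0.66667
t=6: T_6 = 73.33333; y_6 − T_6 = 74 − 73.33333 = 0.66667
t=9: T_9 = 71.33333; y_9 − T_9 = 72 − 71.33333 = 0.66667
Mean deviation: (0.66667 + 0.66667 + 0.66667) / 3 = 0.667

0.667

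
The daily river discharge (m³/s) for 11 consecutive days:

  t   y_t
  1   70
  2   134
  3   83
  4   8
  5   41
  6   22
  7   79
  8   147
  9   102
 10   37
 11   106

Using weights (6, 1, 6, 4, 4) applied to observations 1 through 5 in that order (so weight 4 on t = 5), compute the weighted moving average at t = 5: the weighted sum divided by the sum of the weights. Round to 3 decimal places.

Weighted sum: 6·70 + 1·134 + 6·83 + 4·8 + 4·41 = 420 + 134 + 498 + 32 + 164 = 1248
Weight total: 6 + 1 + 6 + 4 + 4 = 21
WMA = 1248 / 21 = 59.429

59.429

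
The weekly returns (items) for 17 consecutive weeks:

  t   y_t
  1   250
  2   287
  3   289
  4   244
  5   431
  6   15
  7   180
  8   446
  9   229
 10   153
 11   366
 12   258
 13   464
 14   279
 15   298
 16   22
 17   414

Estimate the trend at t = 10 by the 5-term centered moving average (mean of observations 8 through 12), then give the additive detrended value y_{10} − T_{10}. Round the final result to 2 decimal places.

Trend T_10 = (446 + 229 + 153 + 366 + 258) / 5 = 1452/5 = 290.4000
Detrended value: 153 − 290.4000 = -137.40

-137.40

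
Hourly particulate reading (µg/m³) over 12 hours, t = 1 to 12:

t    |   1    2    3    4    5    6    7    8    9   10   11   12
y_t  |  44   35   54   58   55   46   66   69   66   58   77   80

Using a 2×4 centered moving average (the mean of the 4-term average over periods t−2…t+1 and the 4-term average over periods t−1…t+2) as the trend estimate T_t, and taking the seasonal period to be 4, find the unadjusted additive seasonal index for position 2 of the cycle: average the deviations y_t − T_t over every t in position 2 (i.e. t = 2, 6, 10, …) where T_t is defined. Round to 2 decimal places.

Season position 2 occurs at t = 6, 10 (where T_t is defined).
t=6: T_6 = 57.6250; y_6 − T_6 = 46 − 57.6250 = -11.6250
t=10: T_10 = 68.8750; y_10 − T_10 = 58 − 68.8750 = -10.8750
Mean deviation: (-11.6250 + -10.8750) / 2 = -11.25

-11.25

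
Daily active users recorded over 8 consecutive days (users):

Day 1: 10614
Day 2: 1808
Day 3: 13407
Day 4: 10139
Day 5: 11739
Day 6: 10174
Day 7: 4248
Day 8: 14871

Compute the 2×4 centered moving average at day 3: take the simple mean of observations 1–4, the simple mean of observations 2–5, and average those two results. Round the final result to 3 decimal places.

Sum over 1–4: 10614 + 1808 + 13407 + 10139 = 35968
Sum over 2–5: 1808 + 13407 + 10139 + 11739 = 37093
CMA at t=3 = (35968 + 37093) / (2·4) = 73061 / 8 = 9132.625

9132.625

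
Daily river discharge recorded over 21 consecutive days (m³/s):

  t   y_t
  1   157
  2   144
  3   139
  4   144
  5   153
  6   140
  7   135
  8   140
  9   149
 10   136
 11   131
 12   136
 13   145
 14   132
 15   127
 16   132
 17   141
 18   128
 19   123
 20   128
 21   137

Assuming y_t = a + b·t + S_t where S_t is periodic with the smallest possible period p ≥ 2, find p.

First differences y_{t+1} − y_t: -13, -5, 5, 9, -13, -5, 5, 9, -13, -5, …
The difference pattern repeats every 4 terms and not for any smaller step, so p = 4.

4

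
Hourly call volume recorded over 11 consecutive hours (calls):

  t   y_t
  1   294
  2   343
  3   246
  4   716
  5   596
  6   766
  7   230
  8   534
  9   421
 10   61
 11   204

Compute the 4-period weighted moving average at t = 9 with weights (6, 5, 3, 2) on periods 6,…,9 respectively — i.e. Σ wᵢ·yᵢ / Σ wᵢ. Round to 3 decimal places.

511.875

Weighted sum: 6·766 + 5·230 + 3·534 + 2·421 = 4596 + 1150 + 1602 + 842 = 8190
Weight total: 6 + 5 + 3 + 2 = 16
WMA = 8190 / 16 = 511.875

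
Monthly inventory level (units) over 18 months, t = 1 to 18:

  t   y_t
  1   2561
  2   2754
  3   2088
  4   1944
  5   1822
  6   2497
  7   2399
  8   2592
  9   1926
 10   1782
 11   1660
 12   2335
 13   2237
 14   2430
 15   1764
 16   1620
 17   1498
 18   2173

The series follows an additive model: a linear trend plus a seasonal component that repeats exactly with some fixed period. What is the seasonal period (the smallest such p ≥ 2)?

6

First differences y_{t+1} − y_t: 193, -666, -144, -122, 675, -98, 193, -666, -144, -122, 675, -98, 193, -666, …
The difference pattern repeats every 6 terms and not for any smaller step, so p = 6.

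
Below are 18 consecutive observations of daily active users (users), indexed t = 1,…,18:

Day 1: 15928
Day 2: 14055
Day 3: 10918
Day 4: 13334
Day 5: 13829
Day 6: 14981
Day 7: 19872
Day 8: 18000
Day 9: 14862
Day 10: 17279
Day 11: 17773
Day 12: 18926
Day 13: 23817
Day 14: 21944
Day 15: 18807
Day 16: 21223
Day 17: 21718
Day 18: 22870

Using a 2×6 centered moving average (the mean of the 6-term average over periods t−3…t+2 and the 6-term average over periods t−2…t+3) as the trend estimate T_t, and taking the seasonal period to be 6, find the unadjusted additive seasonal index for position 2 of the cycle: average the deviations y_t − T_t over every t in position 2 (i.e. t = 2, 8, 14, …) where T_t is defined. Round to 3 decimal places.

Season position 2 occurs at t = 8, 14 (where T_t is defined).
t=8: T_8 = 16799.16667; y_8 − T_8 = 18000 − 16799.16667 = 1200.83333
t=14: T_14 = 20743.75000; y_14 − T_14 = 21944 − 20743.75000 = 1200.25000
Mean deviation: (1200.83333 + 1200.25000) / 2 = 1200.542

1200.542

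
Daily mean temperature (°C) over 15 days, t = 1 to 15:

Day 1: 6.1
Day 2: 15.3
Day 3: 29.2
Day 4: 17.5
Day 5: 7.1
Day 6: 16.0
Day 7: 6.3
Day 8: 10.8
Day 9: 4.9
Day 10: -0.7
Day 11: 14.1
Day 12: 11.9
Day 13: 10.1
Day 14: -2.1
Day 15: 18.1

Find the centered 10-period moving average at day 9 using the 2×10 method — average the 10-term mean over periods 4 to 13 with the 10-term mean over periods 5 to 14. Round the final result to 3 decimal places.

8.820

Sum over 4–13: 17.5 + 7.1 + 16.0 + 6.3 + 10.8 + 4.9 + (-0.7) + 14.1 + 11.9 + 10.1 = 98.0
Sum over 5–14: 7.1 + 16.0 + 6.3 + 10.8 + 4.9 + (-0.7) + 14.1 + 11.9 + 10.1 + (-2.1) = 78.4
CMA at t=9 = (98.0 + 78.4) / (2·10) = 176.4 / 20 = 8.820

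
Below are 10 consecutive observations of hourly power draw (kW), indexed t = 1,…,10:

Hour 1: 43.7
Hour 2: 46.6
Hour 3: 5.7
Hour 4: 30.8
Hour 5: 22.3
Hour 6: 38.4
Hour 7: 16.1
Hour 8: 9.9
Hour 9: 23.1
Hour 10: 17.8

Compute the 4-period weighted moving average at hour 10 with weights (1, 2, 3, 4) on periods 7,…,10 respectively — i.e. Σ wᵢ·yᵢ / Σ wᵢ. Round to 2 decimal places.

Weighted sum: 1·16.1 + 2·9.9 + 3·23.1 + 4·17.8 = 16.1 + 19.8 + 69.3 + 71.2 = 176.4
Weight total: 1 + 2 + 3 + 4 = 10
WMA = 176.4 / 10 = 17.64

17.64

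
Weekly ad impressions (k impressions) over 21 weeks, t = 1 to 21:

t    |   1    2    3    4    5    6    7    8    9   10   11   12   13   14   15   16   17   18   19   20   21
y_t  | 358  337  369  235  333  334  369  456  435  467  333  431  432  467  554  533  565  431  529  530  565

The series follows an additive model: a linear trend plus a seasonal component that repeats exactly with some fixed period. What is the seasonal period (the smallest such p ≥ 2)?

First differences y_{t+1} − y_t: -21, 32, -134, 98, 1, 35, 87, -21, 32, -134, 98, 1, 35, 87, -21, 32, …
The difference pattern repeats every 7 terms and not for any smaller step, so p = 7.

7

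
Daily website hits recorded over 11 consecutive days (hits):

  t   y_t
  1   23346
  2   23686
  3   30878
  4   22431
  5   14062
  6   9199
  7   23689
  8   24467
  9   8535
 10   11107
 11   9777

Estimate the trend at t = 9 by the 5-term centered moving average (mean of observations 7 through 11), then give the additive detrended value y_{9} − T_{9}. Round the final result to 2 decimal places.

Trend T_9 = (23689 + 24467 + 8535 + 11107 + 9777) / 5 = 77575/5 = 15515.0000
Detrended value: 8535 − 15515.0000 = -6980.00

-6980.00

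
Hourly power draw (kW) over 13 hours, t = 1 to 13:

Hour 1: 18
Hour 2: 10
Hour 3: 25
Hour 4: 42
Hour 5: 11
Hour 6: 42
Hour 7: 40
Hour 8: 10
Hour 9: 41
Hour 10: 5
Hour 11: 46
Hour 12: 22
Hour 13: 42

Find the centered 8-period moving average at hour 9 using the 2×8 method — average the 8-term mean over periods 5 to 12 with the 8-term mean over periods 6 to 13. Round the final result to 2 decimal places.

Sum over 5–12: 11 + 42 + 40 + 10 + 41 + 5 + 46 + 22 = 217
Sum over 6–13: 42 + 40 + 10 + 41 + 5 + 46 + 22 + 42 = 248
CMA at t=9 = (217 + 248) / (2·8) = 465 / 16 = 29.06

29.06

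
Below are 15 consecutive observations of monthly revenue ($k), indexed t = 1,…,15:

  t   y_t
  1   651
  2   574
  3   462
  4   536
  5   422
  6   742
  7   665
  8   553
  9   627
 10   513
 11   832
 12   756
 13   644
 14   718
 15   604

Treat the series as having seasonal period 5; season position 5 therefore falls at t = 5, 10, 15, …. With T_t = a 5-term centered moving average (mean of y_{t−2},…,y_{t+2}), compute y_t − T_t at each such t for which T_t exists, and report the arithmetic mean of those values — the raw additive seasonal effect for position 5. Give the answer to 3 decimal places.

Season position 5 occurs at t = 5, 10 (where T_t is defined).
t=5: T_5 = 565.40000; y_5 − T_5 = 422 − 565.40000 = -143.40000
t=10: T_10 = 656.20000; y_10 − T_10 = 513 − 656.20000 = -143.20000
Mean deviation: (-143.40000 + -143.20000) / 2 = -143.300

-143.300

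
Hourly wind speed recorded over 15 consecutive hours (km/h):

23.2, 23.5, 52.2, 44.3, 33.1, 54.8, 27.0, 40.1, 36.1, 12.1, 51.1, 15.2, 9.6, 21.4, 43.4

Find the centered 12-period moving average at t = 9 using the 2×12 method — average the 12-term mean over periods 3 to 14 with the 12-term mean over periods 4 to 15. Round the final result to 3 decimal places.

32.717

Sum over 3–14: 52.2 + 44.3 + 33.1 + 54.8 + 27.0 + 40.1 + 36.1 + 12.1 + 51.1 + 15.2 + 9.6 + 21.4 = 397.0
Sum over 4–15: 44.3 + 33.1 + 54.8 + 27.0 + 40.1 + 36.1 + 12.1 + 51.1 + 15.2 + 9.6 + 21.4 + 43.4 = 388.2
CMA at t=9 = (397.0 + 388.2) / (2·12) = 785.2 / 24 = 32.717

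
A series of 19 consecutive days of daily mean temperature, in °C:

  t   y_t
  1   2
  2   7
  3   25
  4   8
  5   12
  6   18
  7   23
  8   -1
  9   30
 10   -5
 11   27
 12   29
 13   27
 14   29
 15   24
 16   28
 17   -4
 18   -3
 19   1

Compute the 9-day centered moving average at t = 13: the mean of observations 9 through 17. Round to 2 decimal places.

20.56

Sum of periods 9–17: 30 + (-5) + 27 + 29 + 27 + 29 + 24 + 28 + (-4) = 185
Divide by 9: 185 / 9 = 20.56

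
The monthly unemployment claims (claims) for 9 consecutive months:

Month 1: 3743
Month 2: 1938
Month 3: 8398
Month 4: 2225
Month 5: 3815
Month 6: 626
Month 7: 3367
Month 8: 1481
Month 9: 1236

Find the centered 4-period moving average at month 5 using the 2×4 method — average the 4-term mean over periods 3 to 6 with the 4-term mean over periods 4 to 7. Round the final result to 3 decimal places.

Sum over 3–6: 8398 + 2225 + 3815 + 626 = 15064
Sum over 4–7: 2225 + 3815 + 626 + 3367 = 10033
CMA at t=5 = (15064 + 10033) / (2·4) = 25097 / 8 = 3137.125

3137.125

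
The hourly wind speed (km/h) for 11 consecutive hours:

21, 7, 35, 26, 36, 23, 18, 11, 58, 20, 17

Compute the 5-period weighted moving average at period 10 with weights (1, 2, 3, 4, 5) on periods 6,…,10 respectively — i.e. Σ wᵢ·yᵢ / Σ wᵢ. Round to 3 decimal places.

Weighted sum: 1·23 + 2·18 + 3·11 + 4·58 + 5·20 = 23 + 36 + 33 + 232 + 100 = 424
Weight total: 1 + 2 + 3 + 4 + 5 = 15
WMA = 424 / 15 = 28.267

28.267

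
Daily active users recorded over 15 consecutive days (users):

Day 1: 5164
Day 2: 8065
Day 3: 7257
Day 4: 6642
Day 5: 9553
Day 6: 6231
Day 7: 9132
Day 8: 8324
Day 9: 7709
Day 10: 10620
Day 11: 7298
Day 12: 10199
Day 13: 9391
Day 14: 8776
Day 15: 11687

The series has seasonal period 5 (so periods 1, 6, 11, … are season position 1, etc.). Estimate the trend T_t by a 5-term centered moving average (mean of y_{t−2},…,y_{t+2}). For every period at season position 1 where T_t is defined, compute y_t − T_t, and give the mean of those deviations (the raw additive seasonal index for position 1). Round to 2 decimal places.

Season position 1 occurs at t = 6, 11 (where T_t is defined).
t=6: T_6 = 7976.4000; y_6 − T_6 = 6231 − 7976.4000 = -1745.4000
t=11: T_11 = 9043.4000; y_11 − T_11 = 7298 − 9043.4000 = -1745.4000
Mean deviation: (-1745.4000 + -1745.4000) / 2 = -1745.40

-1745.40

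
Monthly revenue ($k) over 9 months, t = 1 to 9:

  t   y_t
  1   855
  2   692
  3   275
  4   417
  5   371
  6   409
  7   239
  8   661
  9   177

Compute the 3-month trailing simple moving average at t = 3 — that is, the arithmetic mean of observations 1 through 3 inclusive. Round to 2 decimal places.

607.33

Sum of periods 1–3: 855 + 692 + 275 = 1822
Divide by 3: 1822 / 3 = 607.33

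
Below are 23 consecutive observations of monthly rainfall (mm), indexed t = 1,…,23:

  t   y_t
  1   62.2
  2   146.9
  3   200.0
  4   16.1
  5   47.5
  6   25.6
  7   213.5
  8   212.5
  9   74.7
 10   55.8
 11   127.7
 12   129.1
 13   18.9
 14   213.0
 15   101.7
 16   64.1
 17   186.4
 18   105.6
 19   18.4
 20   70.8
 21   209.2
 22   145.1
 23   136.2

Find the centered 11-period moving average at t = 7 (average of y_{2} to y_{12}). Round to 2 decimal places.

113.58

Sum of periods 2–12: 146.9 + 200.0 + 16.1 + 47.5 + 25.6 + 213.5 + 212.5 + 74.7 + 55.8 + 127.7 + 129.1 = 1249.4
Divide by 11: 1249.4 / 11 = 113.58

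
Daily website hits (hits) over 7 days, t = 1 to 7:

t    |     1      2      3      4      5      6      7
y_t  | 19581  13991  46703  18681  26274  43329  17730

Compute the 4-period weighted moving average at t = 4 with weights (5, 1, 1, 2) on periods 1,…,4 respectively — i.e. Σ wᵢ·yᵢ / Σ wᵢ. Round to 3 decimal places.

21773.444

Weighted sum: 5·19581 + 1·13991 + 1·46703 + 2·18681 = 97905 + 13991 + 46703 + 37362 = 195961
Weight total: 5 + 1 + 1 + 2 = 9
WMA = 195961 / 9 = 21773.444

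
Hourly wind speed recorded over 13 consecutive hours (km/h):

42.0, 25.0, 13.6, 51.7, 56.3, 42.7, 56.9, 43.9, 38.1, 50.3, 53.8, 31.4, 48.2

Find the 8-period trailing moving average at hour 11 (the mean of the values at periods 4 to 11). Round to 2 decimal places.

Sum of periods 4–11: 51.7 + 56.3 + 42.7 + 56.9 + 43.9 + 38.1 + 50.3 + 53.8 = 393.7
Divide by 8: 393.7 / 8 = 49.21

49.21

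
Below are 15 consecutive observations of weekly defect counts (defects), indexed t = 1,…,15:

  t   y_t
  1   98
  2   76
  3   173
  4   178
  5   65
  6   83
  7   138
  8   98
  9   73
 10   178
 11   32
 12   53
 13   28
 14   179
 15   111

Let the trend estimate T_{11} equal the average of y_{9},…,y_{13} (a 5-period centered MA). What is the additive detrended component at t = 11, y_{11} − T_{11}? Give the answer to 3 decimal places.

-40.800

Trend T_11 = (73 + 178 + 32 + 53 + 28) / 5 = 364/5 = 72.80000
Detrended value: 32 − 72.80000 = -40.800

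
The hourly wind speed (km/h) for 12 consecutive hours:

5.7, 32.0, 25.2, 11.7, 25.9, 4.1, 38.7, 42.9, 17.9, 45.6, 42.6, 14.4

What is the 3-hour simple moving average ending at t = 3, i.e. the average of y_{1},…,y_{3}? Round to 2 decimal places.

20.97

Sum of periods 1–3: 5.7 + 32.0 + 25.2 = 62.9
Divide by 3: 62.9 / 3 = 20.97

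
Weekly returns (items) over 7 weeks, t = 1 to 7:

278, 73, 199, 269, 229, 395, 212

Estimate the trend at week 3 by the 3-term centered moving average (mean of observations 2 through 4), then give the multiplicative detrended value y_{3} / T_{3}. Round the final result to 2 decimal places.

1.10

Trend T_3 = (73 + 199 + 269) / 3 = 541/3 = 180.3333
Ratio to trend: 199 / 180.3333 = 1.10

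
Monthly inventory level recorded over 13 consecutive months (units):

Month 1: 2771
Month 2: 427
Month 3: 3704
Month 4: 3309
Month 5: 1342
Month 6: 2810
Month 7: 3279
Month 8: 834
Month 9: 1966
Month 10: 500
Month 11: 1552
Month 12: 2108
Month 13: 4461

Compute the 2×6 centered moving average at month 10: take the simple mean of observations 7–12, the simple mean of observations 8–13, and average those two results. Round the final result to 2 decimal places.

1805.00

Sum over 7–12: 3279 + 834 + 1966 + 500 + 1552 + 2108 = 10239
Sum over 8–13: 834 + 1966 + 500 + 1552 + 2108 + 4461 = 11421
CMA at t=10 = (10239 + 11421) / (2·6) = 21660 / 12 = 1805.00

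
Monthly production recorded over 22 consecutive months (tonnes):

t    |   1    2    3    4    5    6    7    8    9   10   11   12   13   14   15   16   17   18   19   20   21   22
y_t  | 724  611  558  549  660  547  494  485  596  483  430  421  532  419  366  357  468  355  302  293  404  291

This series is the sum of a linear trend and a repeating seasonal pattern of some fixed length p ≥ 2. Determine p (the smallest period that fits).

First differences y_{t+1} − y_t: -113, -53, -9, 111, -113, -53, -9, 111, -113, -53, …
The difference pattern repeats every 4 terms and not for any smaller step, so p = 4.

4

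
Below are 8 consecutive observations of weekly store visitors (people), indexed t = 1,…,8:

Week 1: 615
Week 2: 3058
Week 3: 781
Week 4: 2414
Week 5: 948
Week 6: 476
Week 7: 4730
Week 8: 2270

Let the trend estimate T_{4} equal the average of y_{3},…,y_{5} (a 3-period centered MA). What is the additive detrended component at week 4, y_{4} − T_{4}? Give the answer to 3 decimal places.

Trend T_4 = (781 + 2414 + 948) / 3 = 4143/3 = 1381.00000
Detrended value: 2414 − 1381.00000 = 1033.000

1033.000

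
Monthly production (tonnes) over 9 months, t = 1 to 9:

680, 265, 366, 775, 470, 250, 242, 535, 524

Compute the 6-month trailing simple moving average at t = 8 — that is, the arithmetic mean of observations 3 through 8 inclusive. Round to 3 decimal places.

Sum of periods 3–8: 366 + 775 + 470 + 250 + 242 + 535 = 2638
Divide by 6: 2638 / 6 = 439.667

439.667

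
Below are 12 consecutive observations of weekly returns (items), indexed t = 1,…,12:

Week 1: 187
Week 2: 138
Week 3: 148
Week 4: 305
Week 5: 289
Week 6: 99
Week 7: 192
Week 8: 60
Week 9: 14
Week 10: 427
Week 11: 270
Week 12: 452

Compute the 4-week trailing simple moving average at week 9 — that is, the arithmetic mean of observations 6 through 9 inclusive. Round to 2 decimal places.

Sum of periods 6–9: 99 + 192 + 60 + 14 = 365
Divide by 4: 365 / 4 = 91.25

91.25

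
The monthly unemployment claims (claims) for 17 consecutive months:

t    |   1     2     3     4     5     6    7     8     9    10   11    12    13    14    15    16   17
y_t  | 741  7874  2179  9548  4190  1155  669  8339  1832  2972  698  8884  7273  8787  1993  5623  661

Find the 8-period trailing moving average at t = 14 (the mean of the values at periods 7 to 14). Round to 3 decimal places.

Sum of periods 7–14: 669 + 8339 + 1832 + 2972 + 698 + 8884 + 7273 + 8787 = 39454
Divide by 8: 39454 / 8 = 4931.750

4931.750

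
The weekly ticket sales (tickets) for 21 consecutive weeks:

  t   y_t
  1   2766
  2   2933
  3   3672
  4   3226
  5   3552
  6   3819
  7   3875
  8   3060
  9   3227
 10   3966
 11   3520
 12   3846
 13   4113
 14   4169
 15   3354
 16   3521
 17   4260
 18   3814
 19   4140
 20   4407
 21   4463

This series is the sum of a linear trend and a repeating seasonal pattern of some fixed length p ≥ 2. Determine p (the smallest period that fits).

7

First differences y_{t+1} − y_t: 167, 739, -446, 326, 267, 56, -815, 167, 739, -446, 326, 267, 56, -815, 167, 739, …
The difference pattern repeats every 7 terms and not for any smaller step, so p = 7.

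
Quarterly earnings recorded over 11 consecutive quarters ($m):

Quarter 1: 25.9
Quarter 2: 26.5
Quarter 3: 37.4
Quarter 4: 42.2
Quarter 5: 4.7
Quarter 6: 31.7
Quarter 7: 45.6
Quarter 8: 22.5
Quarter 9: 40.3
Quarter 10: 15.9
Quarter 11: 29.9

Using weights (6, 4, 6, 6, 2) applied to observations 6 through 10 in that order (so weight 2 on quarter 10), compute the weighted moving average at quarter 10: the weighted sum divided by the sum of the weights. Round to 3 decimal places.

32.550

Weighted sum: 6·31.7 + 4·45.6 + 6·22.5 + 6·40.3 + 2·15.9 = 190.2 + 182.4 + 135.0 + 241.8 + 31.8 = 781.2
Weight total: 6 + 4 + 6 + 6 + 2 = 24
WMA = 781.2 / 24 = 32.550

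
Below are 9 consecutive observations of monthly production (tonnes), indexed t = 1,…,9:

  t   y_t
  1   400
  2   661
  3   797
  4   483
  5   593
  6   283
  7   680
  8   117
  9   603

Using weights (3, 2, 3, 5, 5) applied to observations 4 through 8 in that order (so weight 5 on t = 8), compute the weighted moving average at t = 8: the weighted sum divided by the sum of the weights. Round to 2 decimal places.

414.94

Weighted sum: 3·483 + 2·593 + 3·283 + 5·680 + 5·117 = 1449 + 1186 + 849 + 3400 + 585 = 7469
Weight total: 3 + 2 + 3 + 5 + 5 = 18
WMA = 7469 / 18 = 414.94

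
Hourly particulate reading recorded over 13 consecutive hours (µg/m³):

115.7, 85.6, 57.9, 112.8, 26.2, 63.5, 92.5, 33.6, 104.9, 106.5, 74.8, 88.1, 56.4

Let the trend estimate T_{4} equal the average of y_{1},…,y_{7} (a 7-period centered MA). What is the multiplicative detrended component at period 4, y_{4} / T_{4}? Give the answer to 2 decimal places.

1.42

Trend T_4 = (115.7 + 85.6 + 57.9 + 112.8 + 26.2 + 63.5 + 92.5) / 7 = 554.2/7 = 79.1714
Ratio to trend: 112.8 / 79.1714 = 1.42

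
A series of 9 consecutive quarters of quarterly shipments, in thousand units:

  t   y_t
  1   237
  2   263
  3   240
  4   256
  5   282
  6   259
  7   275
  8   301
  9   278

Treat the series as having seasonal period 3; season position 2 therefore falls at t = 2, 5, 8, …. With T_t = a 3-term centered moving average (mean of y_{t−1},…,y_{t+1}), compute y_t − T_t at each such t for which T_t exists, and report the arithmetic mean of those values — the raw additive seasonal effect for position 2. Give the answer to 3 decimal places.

Season position 2 occurs at t = 2, 5, 8 (where T_t is defined).
t=2: T_2 = 246.66667; y_2 − T_2 = 263 − 246.66667 = 16.33333
t=5: T_5 = 265.66667; y_5 − T_5 = 282 − 265.66667 = 16.33333
t=8: T_8 = 284.66667; y_8 − T_8 = 301 − 284.66667 = 16.33333
Mean deviation: (16.33333 + 16.33333 + 16.33333) / 3 = 16.333

16.333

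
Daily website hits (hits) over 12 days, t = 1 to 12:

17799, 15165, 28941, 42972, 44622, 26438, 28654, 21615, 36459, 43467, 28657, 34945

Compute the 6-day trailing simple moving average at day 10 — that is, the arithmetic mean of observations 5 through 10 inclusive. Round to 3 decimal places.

33542.500

Sum of periods 5–10: 44622 + 26438 + 28654 + 21615 + 36459 + 43467 = 201255
Divide by 6: 201255 / 6 = 33542.500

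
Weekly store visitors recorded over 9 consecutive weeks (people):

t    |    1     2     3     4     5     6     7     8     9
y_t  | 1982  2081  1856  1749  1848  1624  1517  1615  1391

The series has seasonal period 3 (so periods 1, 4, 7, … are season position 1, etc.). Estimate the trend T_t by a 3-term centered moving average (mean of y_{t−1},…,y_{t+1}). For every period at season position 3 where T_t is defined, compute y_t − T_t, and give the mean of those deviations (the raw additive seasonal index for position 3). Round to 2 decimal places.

-39.17

Season position 3 occurs at t = 3, 6 (where T_t is defined).
t=3: T_3 = 1895.3333; y_3 − T_3 = 1856 − 1895.3333 = -39.3333
t=6: T_6 = 1663.0000; y_6 − T_6 = 1624 − 1663.0000 = -39.0000
Mean deviation: (-39.3333 + -39.0000) / 2 = -39.17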